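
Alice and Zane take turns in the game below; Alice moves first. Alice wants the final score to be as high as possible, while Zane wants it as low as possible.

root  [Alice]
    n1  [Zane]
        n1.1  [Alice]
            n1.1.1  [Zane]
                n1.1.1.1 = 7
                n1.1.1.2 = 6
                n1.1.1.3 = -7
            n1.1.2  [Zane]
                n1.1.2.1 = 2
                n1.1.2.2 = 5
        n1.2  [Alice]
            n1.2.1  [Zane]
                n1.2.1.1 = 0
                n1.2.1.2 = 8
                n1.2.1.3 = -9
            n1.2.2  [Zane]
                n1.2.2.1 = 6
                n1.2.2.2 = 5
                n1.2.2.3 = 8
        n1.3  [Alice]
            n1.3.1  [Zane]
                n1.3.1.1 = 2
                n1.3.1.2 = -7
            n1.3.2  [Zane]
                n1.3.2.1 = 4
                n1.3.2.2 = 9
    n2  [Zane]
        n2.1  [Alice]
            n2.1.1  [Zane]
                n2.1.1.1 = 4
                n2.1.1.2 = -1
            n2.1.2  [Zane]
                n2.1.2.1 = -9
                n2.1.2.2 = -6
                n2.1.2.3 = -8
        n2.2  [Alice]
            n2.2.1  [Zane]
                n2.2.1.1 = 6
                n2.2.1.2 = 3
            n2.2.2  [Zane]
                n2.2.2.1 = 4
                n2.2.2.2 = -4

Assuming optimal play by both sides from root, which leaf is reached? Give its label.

n1.1.2.1

n1.1.1 (Zane): min(7, 6, -7) = -7
n1.1.2 (Zane): min(2, 5) = 2
n1.1 (Alice): max(-7, 2) = 2
n1.2.1 (Zane): min(0, 8, -9) = -9
n1.2.2 (Zane): min(6, 5, 8) = 5
n1.2 (Alice): max(-9, 5) = 5
n1.3.1 (Zane): min(2, -7) = -7
n1.3.2 (Zane): min(4, 9) = 4
n1.3 (Alice): max(-7, 4) = 4
n1 (Zane): min(2, 5, 4) = 2
n2.1.1 (Zane): min(4, -1) = -1
n2.1.2 (Zane): min(-9, -6, -8) = -9
n2.1 (Alice): max(-1, -9) = -1
n2.2.1 (Zane): min(6, 3) = 3
n2.2.2 (Zane): min(4, -4) = -4
n2.2 (Alice): max(3, -4) = 3
n2 (Zane): min(-1, 3) = -1
root (Alice): max(2, -1) = 2
At root, Alice picks n1 (highest: 2).
At n1, Zane picks n1.1 (lowest: 2).
At n1.1, Alice picks n1.1.2 (highest: 2).
At n1.1.2, Zane picks n1.1.2.1 (lowest: 2).
Terminal value 2.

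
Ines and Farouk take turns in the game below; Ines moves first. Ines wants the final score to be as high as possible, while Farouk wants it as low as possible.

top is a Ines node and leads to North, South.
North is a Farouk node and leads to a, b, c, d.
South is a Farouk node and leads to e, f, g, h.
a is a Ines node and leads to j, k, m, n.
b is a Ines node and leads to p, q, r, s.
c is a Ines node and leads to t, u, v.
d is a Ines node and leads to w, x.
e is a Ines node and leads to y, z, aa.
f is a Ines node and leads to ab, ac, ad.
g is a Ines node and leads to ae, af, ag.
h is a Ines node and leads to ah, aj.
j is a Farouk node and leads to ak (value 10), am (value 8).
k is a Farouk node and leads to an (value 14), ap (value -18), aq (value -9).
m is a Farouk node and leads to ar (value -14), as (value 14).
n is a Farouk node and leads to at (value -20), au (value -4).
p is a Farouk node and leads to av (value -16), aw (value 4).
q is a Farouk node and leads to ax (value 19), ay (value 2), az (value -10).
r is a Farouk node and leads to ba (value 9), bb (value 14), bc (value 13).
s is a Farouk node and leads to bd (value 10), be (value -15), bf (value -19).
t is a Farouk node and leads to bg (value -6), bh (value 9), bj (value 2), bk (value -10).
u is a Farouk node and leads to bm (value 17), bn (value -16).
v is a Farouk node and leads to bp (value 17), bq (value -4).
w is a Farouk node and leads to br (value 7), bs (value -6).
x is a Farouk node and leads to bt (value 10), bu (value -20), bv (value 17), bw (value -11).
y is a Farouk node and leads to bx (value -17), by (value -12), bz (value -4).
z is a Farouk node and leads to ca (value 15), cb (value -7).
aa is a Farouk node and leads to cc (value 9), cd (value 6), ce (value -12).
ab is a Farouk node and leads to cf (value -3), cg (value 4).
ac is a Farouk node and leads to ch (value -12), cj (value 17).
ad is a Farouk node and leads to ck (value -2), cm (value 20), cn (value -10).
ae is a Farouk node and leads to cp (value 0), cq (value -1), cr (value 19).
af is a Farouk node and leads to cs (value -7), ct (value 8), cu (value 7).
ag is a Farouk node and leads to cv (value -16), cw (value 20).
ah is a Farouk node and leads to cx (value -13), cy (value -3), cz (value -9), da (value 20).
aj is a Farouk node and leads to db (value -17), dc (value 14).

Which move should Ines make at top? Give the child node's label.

North

j (Farouk): min(10, 8) = 8
k (Farouk): min(14, -18, -9) = -18
m (Farouk): min(-14, 14) = -14
n (Farouk): min(-20, -4) = -20
a (Ines): max(8, -18, -14, -20) = 8
p (Farouk): min(-16, 4) = -16
q (Farouk): min(19, 2, -10) = -10
r (Farouk): min(9, 14, 13) = 9
s (Farouk): min(10, -15, -19) = -19
b (Ines): max(-16, -10, 9, -19) = 9
t (Farouk): min(-6, 9, 2, -10) = -10
u (Farouk): min(17, -16) = -16
v (Farouk): min(17, -4) = -4
c (Ines): max(-10, -16, -4) = -4
w (Farouk): min(7, -6) = -6
x (Farouk): min(10, -20, 17, -11) = -20
d (Ines): max(-6, -20) = -6
North (Farouk): min(8, 9, -4, -6) = -6
y (Farouk): min(-17, -12, -4) = -17
z (Farouk): min(15, -7) = -7
aa (Farouk): min(9, 6, -12) = -12
e (Ines): max(-17, -7, -12) = -7
ab (Farouk): min(-3, 4) = -3
ac (Farouk): min(-12, 17) = -12
ad (Farouk): min(-2, 20, -10) = -10
f (Ines): max(-3, -12, -10) = -3
ae (Farouk): min(0, -1, 19) = -1
af (Farouk): min(-7, 8, 7) = -7
ag (Farouk): min(-16, 20) = -16
g (Ines): max(-1, -7, -16) = -1
ah (Farouk): min(-13, -3, -9, 20) = -13
aj (Farouk): min(-17, 14) = -17
h (Ines): max(-13, -17) = -13
South (Farouk): min(-7, -3, -1, -13) = -13
top (Ines): max(-6, -13) = -6
Ines at top wants the highest of {North=-6, South=-13}, so chooses North.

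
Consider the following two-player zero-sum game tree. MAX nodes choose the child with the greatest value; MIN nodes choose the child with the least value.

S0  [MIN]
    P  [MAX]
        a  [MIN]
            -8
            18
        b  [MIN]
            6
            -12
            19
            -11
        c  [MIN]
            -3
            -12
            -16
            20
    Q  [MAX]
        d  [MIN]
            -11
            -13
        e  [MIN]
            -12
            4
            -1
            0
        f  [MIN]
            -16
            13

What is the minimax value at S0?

-12

a (MIN): min(-8, 18) = -8
b (MIN): min(6, -12, 19, -11) = -12
c (MIN): min(-3, -12, -16, 20) = -16
P (MAX): max(-8, -12, -16) = -8
d (MIN): min(-11, -13) = -13
e (MIN): min(-12, 4, -1, 0) = -12
f (MIN): min(-16, 13) = -16
Q (MAX): max(-13, -12, -16) = -12
S0 (MIN): min(-8, -12) = -12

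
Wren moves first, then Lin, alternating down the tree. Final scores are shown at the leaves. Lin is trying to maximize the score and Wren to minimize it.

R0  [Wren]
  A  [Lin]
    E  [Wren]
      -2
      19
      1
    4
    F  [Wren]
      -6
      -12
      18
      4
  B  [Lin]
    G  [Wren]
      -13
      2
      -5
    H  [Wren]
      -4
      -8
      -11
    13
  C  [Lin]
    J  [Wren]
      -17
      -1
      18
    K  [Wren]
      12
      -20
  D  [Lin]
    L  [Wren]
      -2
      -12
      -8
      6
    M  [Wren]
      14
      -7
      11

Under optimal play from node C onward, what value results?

-17

J (Wren): min(-17, -1, 18) = -17
K (Wren): min(12, -20) = -20
C (Lin): max(-17, -20) = -17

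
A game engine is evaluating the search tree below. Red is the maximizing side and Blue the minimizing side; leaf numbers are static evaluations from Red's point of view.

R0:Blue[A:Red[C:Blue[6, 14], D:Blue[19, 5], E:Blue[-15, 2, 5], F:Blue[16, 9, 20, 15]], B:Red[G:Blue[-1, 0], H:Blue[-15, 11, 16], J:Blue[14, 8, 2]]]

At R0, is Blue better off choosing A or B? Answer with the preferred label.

B

C (Blue): min(6, 14) = 6
D (Blue): min(19, 5) = 5
E (Blue): min(-15, 2, 5) = -15
F (Blue): min(16, 9, 20, 15) = 9
A (Red): max(6, 5, -15, 9) = 9
G (Blue): min(-1, 0) = -1
H (Blue): min(-15, 11, 16) = -15
J (Blue): min(14, 8, 2) = 2
B (Red): max(-1, -15, 2) = 2
Blue prefers the lower value; A=9, B=2. B is better since 2 < 9.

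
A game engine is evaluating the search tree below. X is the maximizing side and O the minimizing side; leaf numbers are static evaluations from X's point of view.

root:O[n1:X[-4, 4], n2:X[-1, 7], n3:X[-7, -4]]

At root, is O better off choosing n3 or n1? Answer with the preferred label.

n3

n3 (X): max(-7, -4) = -4
n1 (X): max(-4, 4) = 4
O prefers the lower value; n3=-4, n1=4. n3 is better since -4 < 4.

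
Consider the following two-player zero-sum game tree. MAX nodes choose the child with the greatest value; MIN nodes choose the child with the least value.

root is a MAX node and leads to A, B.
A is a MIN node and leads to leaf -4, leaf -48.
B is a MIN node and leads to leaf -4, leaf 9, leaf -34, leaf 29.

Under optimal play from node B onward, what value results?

-34

B (MIN): min(-4, 9, -34, 29) = -34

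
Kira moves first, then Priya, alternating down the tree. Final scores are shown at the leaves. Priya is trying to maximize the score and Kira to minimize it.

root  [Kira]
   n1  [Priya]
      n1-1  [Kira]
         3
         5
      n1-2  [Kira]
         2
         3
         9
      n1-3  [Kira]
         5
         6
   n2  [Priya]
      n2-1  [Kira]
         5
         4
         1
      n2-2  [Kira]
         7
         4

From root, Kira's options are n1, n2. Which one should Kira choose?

n2

n1-1 (Kira): min(3, 5) = 3
n1-2 (Kira): min(2, 3, 9) = 2
n1-3 (Kira): min(5, 6) = 5
n1 (Priya): max(3, 2, 5) = 5
n2-1 (Kira): min(5, 4, 1) = 1
n2-2 (Kira): min(7, 4) = 4
n2 (Priya): max(1, 4) = 4
root (Kira): min(5, 4) = 4
Kira at root wants the lowest of {n1=5, n2=4}, so chooses n2.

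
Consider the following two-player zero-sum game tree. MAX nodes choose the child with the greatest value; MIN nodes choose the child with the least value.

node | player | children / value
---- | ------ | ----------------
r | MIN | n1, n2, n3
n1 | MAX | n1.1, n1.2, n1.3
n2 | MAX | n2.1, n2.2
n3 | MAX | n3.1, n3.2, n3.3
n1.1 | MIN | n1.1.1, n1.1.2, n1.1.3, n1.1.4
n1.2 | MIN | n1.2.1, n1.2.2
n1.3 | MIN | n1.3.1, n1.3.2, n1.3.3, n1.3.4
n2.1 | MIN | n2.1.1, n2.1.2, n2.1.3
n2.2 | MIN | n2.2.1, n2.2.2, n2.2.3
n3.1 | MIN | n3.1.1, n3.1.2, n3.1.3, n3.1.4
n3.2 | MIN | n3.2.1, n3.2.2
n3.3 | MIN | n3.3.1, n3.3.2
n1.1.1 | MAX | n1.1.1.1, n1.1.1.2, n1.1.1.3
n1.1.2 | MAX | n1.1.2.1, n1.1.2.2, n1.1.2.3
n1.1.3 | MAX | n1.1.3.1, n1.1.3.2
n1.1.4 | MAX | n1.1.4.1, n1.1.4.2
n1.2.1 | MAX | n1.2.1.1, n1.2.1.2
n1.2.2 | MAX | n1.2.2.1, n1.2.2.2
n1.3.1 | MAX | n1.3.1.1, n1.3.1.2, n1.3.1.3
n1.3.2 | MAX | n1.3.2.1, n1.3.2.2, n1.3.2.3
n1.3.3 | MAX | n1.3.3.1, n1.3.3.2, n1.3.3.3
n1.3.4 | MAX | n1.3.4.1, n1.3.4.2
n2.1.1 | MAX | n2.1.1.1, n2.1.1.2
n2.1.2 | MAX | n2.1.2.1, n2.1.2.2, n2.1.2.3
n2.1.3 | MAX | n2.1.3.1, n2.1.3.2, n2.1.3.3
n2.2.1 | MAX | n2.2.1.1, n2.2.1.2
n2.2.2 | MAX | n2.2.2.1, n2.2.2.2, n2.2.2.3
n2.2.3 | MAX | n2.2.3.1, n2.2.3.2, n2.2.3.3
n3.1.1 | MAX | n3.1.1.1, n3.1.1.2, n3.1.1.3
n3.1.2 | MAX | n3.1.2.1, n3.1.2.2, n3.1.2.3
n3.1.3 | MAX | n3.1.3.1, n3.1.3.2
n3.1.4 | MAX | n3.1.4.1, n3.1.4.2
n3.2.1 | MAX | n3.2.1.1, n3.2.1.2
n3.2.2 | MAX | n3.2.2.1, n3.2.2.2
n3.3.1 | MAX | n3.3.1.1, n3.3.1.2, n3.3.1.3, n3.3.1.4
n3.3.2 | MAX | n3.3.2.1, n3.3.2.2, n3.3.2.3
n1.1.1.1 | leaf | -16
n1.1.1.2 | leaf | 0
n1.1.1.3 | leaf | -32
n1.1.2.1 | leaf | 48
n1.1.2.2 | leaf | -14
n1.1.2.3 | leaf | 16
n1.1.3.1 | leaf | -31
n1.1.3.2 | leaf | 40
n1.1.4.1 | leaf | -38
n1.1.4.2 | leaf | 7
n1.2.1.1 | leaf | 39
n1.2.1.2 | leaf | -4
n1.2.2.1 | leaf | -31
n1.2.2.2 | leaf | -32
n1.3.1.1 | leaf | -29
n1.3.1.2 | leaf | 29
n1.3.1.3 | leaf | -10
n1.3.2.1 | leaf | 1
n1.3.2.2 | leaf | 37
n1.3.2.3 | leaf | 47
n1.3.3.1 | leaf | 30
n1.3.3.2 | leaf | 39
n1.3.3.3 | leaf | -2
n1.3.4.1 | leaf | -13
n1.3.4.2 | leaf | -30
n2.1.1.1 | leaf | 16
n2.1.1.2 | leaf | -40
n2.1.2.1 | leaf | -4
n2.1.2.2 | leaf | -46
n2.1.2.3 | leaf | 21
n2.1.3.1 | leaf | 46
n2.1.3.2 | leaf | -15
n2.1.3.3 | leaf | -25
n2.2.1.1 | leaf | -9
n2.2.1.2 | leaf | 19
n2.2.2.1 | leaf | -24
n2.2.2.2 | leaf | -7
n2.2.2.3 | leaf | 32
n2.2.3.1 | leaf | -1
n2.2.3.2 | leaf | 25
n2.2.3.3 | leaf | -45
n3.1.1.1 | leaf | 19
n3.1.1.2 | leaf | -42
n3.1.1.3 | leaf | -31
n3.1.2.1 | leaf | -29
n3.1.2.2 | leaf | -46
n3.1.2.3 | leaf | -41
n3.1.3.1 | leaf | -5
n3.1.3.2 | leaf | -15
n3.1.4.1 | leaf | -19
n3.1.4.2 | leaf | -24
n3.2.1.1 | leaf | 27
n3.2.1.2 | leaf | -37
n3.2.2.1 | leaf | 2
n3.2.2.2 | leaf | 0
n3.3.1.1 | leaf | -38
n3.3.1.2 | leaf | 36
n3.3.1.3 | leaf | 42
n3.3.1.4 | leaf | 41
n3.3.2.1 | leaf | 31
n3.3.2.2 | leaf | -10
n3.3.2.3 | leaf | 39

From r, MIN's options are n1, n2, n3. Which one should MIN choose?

n1.1.1 (MAX): max(-16, 0, -32) = 0
n1.1.2 (MAX): max(48, -14, 16) = 48
n1.1.3 (MAX): max(-31, 40) = 40
n1.1.4 (MAX): max(-38, 7) = 7
n1.1 (MIN): min(0, 48, 40, 7) = 0
n1.2.1 (MAX): max(39, -4) = 39
n1.2.2 (MAX): max(-31, -32) = -31
n1.2 (MIN): min(39, -31) = -31
n1.3.1 (MAX): max(-29, 29, -10) = 29
n1.3.2 (MAX): max(1, 37, 47) = 47
n1.3.3 (MAX): max(30, 39, -2) = 39
n1.3.4 (MAX): max(-13, -30) = -13
n1.3 (MIN): min(29, 47, 39, -13) = -13
n1 (MAX): max(0, -31, -13) = 0
n2.1.1 (MAX): max(16, -40) = 16
n2.1.2 (MAX): max(-4, -46, 21) = 21
n2.1.3 (MAX): max(46, -15, -25) = 46
n2.1 (MIN): min(16, 21, 46) = 16
n2.2.1 (MAX): max(-9, 19) = 19
n2.2.2 (MAX): max(-24, -7, 32) = 32
n2.2.3 (MAX): max(-1, 25, -45) = 25
n2.2 (MIN): min(19, 32, 25) = 19
n2 (MAX): max(16, 19) = 19
n3.1.1 (MAX): max(19, -42, -31) = 19
n3.1.2 (MAX): max(-29, -46, -41) = -29
n3.1.3 (MAX): max(-5, -15) = -5
n3.1.4 (MAX): max(-19, -24) = -19
n3.1 (MIN): min(19, -29, -5, -19) = -29
n3.2.1 (MAX): max(27, -37) = 27
n3.2.2 (MAX): max(2, 0) = 2
n3.2 (MIN): min(27, 2) = 2
n3.3.1 (MAX): max(-38, 36, 42, 41) = 42
n3.3.2 (MAX): max(31, -10, 39) = 39
n3.3 (MIN): min(42, 39) = 39
n3 (MAX): max(-29, 2, 39) = 39
r (MIN): min(0, 19, 39) = 0
MIN at r wants the lowest of {n1=0, n2=19, n3=39}, so chooses n1.

n1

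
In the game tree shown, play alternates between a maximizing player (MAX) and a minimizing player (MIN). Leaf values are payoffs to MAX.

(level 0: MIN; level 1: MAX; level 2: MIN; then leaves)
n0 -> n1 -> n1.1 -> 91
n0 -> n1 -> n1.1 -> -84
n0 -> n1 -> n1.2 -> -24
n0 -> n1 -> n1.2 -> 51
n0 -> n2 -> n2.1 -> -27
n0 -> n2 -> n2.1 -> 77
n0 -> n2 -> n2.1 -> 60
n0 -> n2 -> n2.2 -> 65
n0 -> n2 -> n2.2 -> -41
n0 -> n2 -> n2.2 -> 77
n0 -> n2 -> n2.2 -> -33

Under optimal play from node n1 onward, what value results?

-24

n1.1 (MIN): min(91, -84) = -84
n1.2 (MIN): min(-24, 51) = -24
n1 (MAX): max(-84, -24) = -24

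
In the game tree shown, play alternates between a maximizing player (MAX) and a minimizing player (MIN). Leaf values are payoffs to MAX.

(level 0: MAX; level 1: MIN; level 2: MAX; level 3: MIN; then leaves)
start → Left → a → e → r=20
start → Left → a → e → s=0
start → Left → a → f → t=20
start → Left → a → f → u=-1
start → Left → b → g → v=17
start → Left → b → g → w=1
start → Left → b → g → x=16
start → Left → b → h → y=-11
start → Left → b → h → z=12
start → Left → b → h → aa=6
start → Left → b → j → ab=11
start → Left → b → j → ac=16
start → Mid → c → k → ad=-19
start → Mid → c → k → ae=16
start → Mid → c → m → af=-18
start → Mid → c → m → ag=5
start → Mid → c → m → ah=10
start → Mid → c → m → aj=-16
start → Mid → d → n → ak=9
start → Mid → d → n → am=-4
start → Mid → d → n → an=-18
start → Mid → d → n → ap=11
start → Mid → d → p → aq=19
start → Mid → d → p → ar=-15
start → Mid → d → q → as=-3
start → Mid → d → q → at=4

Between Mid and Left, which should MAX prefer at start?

Left

k (MIN): min(-19, 16) = -19
m (MIN): min(-18, 5, 10, -16) = -18
c (MAX): max(-19, -18) = -18
n (MIN): min(9, -4, -18, 11) = -18
p (MIN): min(19, -15) = -15
q (MIN): min(-3, 4) = -3
d (MAX): max(-18, -15, -3) = -3
Mid (MIN): min(-18, -3) = -18
e (MIN): min(20, 0) = 0
f (MIN): min(20, -1) = -1
a (MAX): max(0, -1) = 0
g (MIN): min(17, 1, 16) = 1
h (MIN): min(-11, 12, 6) = -11
j (MIN): min(11, 16) = 11
b (MAX): max(1, -11, 11) = 11
Left (MIN): min(0, 11) = 0
MAX prefers the higher value; Mid=-18, Left=0. Left is better since 0 > -18.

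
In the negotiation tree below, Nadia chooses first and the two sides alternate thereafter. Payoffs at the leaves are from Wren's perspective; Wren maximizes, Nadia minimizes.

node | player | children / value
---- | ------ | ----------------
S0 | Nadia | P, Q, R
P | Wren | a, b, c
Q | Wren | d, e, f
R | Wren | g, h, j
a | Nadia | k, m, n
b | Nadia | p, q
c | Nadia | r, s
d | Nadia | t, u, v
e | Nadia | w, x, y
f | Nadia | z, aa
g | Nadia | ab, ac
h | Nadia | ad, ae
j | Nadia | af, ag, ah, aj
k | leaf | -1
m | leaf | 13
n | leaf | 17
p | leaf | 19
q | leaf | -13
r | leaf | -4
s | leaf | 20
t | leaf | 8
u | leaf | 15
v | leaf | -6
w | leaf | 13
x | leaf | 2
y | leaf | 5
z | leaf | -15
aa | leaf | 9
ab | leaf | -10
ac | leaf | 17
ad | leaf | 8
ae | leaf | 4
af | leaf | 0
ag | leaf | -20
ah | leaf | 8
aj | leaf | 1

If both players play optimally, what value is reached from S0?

a (Nadia): min(-1, 13, 17) = -1
b (Nadia): min(19, -13) = -13
c (Nadia): min(-4, 20) = -4
P (Wren): max(-1, -13, -4) = -1
d (Nadia): min(8, 15, -6) = -6
e (Nadia): min(13, 2, 5) = 2
f (Nadia): min(-15, 9) = -15
Q (Wren): max(-6, 2, -15) = 2
g (Nadia): min(-10, 17) = -10
h (Nadia): min(8, 4) = 4
j (Nadia): min(0, -20, 8, 1) = -20
R (Wren): max(-10, 4, -20) = 4
S0 (Nadia): min(-1, 2, 4) = -1

-1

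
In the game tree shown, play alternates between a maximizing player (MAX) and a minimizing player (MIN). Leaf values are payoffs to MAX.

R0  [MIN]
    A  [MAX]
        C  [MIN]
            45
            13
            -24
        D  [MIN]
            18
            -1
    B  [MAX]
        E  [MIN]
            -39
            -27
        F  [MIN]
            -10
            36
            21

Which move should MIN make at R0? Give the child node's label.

C (MIN): min(45, 13, -24) = -24
D (MIN): min(18, -1) = -1
A (MAX): max(-24, -1) = -1
E (MIN): min(-39, -27) = -39
F (MIN): min(-10, 36, 21) = -10
B (MAX): max(-39, -10) = -10
R0 (MIN): min(-1, -10) = -10
MIN at R0 wants the lowest of {A=-1, B=-10}, so chooses B.

B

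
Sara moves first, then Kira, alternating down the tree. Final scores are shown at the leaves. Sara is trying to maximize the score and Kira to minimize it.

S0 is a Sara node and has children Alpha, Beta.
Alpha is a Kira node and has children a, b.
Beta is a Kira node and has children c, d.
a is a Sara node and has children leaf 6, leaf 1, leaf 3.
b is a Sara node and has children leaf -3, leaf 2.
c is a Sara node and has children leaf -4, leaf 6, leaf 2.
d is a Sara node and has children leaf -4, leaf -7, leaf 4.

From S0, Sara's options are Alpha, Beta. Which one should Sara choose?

Beta

a (Sara): max(6, 1, 3) = 6
b (Sara): max(-3, 2) = 2
Alpha (Kira): min(6, 2) = 2
c (Sara): max(-4, 6, 2) = 6
d (Sara): max(-4, -7, 4) = 4
Beta (Kira): min(6, 4) = 4
S0 (Sara): max(2, 4) = 4
Sara at S0 wants the highest of {Alpha=2, Beta=4}, so chooses Beta.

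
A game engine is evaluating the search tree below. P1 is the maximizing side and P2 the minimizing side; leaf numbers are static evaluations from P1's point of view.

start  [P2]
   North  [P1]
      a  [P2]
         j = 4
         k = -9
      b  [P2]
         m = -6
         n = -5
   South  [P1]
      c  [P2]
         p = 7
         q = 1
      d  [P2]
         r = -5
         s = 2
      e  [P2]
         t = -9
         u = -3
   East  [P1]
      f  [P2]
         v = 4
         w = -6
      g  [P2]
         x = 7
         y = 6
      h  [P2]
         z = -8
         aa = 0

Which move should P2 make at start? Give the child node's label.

North

a (P2): min(4, -9) = -9
b (P2): min(-6, -5) = -6
North (P1): max(-9, -6) = -6
c (P2): min(7, 1) = 1
d (P2): min(-5, 2) = -5
e (P2): min(-9, -3) = -9
South (P1): max(1, -5, -9) = 1
f (P2): min(4, -6) = -6
g (P2): min(7, 6) = 6
h (P2): min(-8, 0) = -8
East (P1): max(-6, 6, -8) = 6
start (P2): min(-6, 1, 6) = -6
P2 at start wants the lowest of {North=-6, South=1, East=6}, so chooses North.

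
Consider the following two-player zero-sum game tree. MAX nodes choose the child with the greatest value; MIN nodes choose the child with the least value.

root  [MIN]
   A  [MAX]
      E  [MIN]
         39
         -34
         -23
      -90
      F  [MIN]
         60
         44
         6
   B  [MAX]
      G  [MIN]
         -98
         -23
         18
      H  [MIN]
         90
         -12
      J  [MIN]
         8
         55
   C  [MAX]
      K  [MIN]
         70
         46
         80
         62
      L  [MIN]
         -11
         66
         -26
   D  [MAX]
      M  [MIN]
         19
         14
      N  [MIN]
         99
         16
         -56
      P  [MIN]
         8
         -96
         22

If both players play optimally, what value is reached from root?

E (MIN): min(39, -34, -23) = -34
F (MIN): min(60, 44, 6) = 6
A (MAX): max(-34, -90, 6) = 6
G (MIN): min(-98, -23, 18) = -98
H (MIN): min(90, -12) = -12
J (MIN): min(8, 55) = 8
B (MAX): max(-98, -12, 8) = 8
K (MIN): min(70, 46, 80, 62) = 46
L (MIN): min(-11, 66, -26) = -26
C (MAX): max(46, -26) = 46
M (MIN): min(19, 14) = 14
N (MIN): min(99, 16, -56) = -56
P (MIN): min(8, -96, 22) = -96
D (MAX): max(14, -56, -96) = 14
root (MIN): min(6, 8, 46, 14) = 6

6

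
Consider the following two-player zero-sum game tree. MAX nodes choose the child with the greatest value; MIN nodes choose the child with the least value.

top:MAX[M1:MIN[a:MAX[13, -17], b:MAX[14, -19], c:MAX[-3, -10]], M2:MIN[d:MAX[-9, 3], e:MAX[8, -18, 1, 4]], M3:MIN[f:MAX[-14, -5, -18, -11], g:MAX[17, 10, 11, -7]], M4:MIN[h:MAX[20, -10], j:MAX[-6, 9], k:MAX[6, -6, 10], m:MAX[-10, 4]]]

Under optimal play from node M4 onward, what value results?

4

h (MAX): max(20, -10) = 20
j (MAX): max(-6, 9) = 9
k (MAX): max(6, -6, 10) = 10
m (MAX): max(-10, 4) = 4
M4 (MIN): min(20, 9, 10, 4) = 4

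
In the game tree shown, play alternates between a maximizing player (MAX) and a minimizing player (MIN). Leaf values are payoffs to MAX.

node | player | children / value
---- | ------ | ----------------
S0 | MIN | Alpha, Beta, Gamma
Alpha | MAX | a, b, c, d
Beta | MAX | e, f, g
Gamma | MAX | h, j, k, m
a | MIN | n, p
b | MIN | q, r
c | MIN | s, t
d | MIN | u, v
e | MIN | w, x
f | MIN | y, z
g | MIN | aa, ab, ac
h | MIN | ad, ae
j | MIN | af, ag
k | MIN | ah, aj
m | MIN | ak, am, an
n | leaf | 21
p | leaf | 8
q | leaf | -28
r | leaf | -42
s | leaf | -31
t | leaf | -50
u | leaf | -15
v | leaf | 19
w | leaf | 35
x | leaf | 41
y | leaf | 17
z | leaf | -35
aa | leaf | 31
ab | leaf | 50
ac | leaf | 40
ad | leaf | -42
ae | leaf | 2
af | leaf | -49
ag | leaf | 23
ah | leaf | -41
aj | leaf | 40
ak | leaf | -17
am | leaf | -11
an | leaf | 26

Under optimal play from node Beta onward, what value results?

e (MIN): min(35, 41) = 35
f (MIN): min(17, -35) = -35
g (MIN): min(31, 50, 40) = 31
Beta (MAX): max(35, -35, 31) = 35

35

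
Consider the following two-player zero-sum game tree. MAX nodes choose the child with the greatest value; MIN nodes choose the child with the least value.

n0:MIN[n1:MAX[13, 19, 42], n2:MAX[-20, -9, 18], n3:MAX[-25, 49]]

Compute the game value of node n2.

n2 (MAX): max(-20, -9, 18) = 18

18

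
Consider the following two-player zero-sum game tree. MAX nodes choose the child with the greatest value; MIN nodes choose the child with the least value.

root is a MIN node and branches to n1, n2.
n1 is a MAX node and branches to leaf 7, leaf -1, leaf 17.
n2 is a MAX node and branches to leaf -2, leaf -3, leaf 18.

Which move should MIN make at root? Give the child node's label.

n1

n1 (MAX): max(7, -1, 17) = 17
n2 (MAX): max(-2, -3, 18) = 18
root (MIN): min(17, 18) = 17
MIN at root wants the lowest of {n1=17, n2=18}, so chooses n1.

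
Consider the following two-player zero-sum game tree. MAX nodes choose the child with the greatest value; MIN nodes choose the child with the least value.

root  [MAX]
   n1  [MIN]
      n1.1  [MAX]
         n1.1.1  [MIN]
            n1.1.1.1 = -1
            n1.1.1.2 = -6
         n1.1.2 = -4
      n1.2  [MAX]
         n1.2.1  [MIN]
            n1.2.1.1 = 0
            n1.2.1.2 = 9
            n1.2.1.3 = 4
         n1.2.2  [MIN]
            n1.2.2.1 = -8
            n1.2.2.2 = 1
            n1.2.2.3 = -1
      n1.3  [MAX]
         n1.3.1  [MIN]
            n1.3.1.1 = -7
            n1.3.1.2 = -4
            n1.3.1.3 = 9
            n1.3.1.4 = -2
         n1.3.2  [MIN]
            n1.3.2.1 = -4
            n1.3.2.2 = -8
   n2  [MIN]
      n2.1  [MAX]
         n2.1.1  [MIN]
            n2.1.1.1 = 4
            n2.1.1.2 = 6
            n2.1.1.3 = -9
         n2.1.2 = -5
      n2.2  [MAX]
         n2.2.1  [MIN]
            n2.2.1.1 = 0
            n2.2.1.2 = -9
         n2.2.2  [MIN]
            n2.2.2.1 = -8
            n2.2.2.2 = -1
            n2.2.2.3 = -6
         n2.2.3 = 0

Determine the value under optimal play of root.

n1.1.1 (MIN): min(-1, -6) = -6
n1.1 (MAX): max(-6, -4) = -4
n1.2.1 (MIN): min(0, 9, 4) = 0
n1.2.2 (MIN): min(-8, 1, -1) = -8
n1.2 (MAX): max(0, -8) = 0
n1.3.1 (MIN): min(-7, -4, 9, -2) = -7
n1.3.2 (MIN): min(-4, -8) = -8
n1.3 (MAX): max(-7, -8) = -7
n1 (MIN): min(-4, 0, -7) = -7
n2.1.1 (MIN): min(4, 6, -9) = -9
n2.1 (MAX): max(-9, -5) = -5
n2.2.1 (MIN): min(0, -9) = -9
n2.2.2 (MIN): min(-8, -1, -6) = -8
n2.2 (MAX): max(-9, -8, 0) = 0
n2 (MIN): min(-5, 0) = -5
root (MAX): max(-7, -5) = -5

-5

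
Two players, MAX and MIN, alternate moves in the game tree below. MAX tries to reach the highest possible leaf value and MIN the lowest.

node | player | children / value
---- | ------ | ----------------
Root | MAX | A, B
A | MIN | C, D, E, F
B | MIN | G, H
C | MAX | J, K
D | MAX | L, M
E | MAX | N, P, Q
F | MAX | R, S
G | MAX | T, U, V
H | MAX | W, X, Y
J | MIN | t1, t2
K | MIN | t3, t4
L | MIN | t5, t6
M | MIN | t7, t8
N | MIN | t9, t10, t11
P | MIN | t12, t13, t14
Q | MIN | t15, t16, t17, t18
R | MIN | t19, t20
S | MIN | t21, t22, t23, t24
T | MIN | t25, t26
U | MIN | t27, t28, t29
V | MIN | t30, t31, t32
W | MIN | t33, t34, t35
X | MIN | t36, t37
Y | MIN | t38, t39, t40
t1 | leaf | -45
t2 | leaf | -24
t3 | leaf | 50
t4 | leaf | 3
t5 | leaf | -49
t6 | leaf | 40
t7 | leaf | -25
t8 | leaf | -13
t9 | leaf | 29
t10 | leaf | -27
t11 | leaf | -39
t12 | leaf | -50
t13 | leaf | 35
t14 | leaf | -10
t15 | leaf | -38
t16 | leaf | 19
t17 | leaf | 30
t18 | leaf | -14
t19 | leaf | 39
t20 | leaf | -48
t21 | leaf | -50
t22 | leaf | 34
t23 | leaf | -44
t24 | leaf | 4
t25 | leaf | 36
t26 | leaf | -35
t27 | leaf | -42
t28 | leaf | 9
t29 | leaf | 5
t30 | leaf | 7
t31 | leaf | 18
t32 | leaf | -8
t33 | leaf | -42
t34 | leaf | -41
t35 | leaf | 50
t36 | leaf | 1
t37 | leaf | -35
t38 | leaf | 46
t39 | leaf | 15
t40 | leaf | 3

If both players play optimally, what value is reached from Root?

J (MIN): min(-45, -24) = -45
K (MIN): min(50, 3) = 3
C (MAX): max(-45, 3) = 3
L (MIN): min(-49, 40) = -49
M (MIN): min(-25, -13) = -25
D (MAX): max(-49, -25) = -25
N (MIN): min(29, -27, -39) = -39
P (MIN): min(-50, 35, -10) = -50
Q (MIN): min(-38, 19, 30, -14) = -38
E (MAX): max(-39, -50, -38) = -38
R (MIN): min(39, -48) = -48
S (MIN): min(-50, 34, -44, 4) = -50
F (MAX): max(-48, -50) = -48
A (MIN): min(3, -25, -38, -48) = -48
T (MIN): min(36, -35) = -35
U (MIN): min(-42, 9, 5) = -42
V (MIN): min(7, 18, -8) = -8
G (MAX): max(-35, -42, -8) = -8
W (MIN): min(-42, -41, 50) = -42
X (MIN): min(1, -35) = -35
Y (MIN): min(46, 15, 3) = 3
H (MAX): max(-42, -35, 3) = 3
B (MIN): min(-8, 3) = -8
Root (MAX): max(-48, -8) = -8

-8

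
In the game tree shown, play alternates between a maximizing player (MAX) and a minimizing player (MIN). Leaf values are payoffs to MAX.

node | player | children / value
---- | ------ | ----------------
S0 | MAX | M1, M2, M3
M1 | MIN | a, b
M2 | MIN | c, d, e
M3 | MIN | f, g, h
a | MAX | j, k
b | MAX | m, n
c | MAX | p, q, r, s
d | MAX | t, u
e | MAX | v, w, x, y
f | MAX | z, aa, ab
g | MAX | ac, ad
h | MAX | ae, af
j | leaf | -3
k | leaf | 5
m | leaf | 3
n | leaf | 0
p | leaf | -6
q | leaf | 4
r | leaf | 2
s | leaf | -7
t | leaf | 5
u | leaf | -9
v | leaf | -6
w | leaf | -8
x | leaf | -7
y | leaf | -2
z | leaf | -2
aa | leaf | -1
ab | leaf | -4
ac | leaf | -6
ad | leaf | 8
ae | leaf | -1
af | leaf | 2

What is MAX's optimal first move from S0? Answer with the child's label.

M1

a (MAX): max(-3, 5) = 5
b (MAX): max(3, 0) = 3
M1 (MIN): min(5, 3) = 3
c (MAX): max(-6, 4, 2, -7) = 4
d (MAX): max(5, -9) = 5
e (MAX): max(-6, -8, -7, -2) = -2
M2 (MIN): min(4, 5, -2) = -2
f (MAX): max(-2, -1, -4) = -1
g (MAX): max(-6, 8) = 8
h (MAX): max(-1, 2) = 2
M3 (MIN): min(-1, 8, 2) = -1
S0 (MAX): max(3, -2, -1) = 3
MAX at S0 wants the highest of {M1=3, M2=-2, M3=-1}, so chooses M1.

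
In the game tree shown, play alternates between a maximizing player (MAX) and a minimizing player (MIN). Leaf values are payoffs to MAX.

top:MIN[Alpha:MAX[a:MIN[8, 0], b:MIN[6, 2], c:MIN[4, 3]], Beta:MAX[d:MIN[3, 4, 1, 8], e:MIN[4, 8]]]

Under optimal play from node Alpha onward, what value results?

3

a (MIN): min(8, 0) = 0
b (MIN): min(6, 2) = 2
c (MIN): min(4, 3) = 3
Alpha (MAX): max(0, 2, 3) = 3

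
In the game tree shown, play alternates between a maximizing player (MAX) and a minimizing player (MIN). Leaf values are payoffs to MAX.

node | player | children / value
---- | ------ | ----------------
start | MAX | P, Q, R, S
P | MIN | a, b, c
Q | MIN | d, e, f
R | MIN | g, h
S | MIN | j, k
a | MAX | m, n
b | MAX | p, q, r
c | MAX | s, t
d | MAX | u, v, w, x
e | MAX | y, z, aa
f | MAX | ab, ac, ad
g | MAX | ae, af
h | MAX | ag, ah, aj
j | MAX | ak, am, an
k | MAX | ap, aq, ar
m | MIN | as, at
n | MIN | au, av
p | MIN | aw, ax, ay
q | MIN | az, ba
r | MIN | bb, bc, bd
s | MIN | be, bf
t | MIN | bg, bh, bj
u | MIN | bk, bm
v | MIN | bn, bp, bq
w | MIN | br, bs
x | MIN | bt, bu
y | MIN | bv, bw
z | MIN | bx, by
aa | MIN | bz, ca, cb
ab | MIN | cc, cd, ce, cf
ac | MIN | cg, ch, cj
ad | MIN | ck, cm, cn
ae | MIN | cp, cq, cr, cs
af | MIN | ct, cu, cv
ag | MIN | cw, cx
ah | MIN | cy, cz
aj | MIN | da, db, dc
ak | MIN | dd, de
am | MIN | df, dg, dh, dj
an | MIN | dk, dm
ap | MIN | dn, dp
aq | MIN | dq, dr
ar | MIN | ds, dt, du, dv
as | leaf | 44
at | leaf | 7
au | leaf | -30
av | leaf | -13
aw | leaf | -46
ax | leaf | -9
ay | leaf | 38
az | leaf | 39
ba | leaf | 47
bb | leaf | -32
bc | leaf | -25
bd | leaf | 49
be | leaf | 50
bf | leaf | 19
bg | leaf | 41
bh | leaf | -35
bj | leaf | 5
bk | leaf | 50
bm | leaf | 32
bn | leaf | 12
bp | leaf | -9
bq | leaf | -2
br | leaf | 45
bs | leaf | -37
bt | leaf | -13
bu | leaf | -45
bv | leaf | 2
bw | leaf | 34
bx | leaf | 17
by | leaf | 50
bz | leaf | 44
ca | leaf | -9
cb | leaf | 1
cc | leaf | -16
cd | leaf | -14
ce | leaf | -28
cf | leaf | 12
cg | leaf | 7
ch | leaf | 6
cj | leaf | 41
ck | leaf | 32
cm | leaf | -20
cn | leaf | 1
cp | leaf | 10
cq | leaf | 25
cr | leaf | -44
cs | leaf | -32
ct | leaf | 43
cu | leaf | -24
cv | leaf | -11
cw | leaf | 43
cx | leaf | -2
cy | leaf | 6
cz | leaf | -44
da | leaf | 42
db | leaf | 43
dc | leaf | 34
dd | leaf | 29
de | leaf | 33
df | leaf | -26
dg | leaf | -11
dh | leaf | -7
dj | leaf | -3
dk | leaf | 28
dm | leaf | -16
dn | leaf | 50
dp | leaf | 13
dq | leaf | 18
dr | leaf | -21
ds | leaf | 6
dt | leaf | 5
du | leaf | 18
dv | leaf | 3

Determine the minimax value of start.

m (MIN): min(44, 7) = 7
n (MIN): min(-30, -13) = -30
a (MAX): max(7, -30) = 7
p (MIN): min(-46, -9, 38) = -46
q (MIN): min(39, 47) = 39
r (MIN): min(-32, -25, 49) = -32
b (MAX): max(-46, 39, -32) = 39
s (MIN): min(50, 19) = 19
t (MIN): min(41, -35, 5) = -35
c (MAX): max(19, -35) = 19
P (MIN): min(7, 39, 19) = 7
u (MIN): min(50, 32) = 32
v (MIN): min(12, -9, -2) = -9
w (MIN): min(45, -37) = -37
x (MIN): min(-13, -45) = -45
d (MAX): max(32, -9, -37, -45) = 32
y (MIN): min(2, 34) = 2
z (MIN): min(17, 50) = 17
aa (MIN): min(44, -9, 1) = -9
e (MAX): max(2, 17, -9) = 17
ab (MIN): min(-16, -14, -28, 12) = -28
ac (MIN): min(7, 6, 41) = 6
ad (MIN): min(32, -20, 1) = -20
f (MAX): max(-28, 6, -20) = 6
Q (MIN): min(32, 17, 6) = 6
ae (MIN): min(10, 25, -44, -32) = -44
af (MIN): min(43, -24, -11) = -24
g (MAX): max(-44, -24) = -24
ag (MIN): min(43, -2) = -2
ah (MIN): min(6, -44) = -44
aj (MIN): min(42, 43, 34) = 34
h (MAX): max(-2, -44, 34) = 34
R (MIN): min(-24, 34) = -24
ak (MIN): min(29, 33) = 29
am (MIN): min(-26, -11, -7, -3) = -26
an (MIN): min(28, -16) = -16
j (MAX): max(29, -26, -16) = 29
ap (MIN): min(50, 13) = 13
aq (MIN): min(18, -21) = -21
ar (MIN): min(6, 5, 18, 3) = 3
k (MAX): max(13, -21, 3) = 13
S (MIN): min(29, 13) = 13
start (MAX): max(7, 6, -24, 13) = 13

13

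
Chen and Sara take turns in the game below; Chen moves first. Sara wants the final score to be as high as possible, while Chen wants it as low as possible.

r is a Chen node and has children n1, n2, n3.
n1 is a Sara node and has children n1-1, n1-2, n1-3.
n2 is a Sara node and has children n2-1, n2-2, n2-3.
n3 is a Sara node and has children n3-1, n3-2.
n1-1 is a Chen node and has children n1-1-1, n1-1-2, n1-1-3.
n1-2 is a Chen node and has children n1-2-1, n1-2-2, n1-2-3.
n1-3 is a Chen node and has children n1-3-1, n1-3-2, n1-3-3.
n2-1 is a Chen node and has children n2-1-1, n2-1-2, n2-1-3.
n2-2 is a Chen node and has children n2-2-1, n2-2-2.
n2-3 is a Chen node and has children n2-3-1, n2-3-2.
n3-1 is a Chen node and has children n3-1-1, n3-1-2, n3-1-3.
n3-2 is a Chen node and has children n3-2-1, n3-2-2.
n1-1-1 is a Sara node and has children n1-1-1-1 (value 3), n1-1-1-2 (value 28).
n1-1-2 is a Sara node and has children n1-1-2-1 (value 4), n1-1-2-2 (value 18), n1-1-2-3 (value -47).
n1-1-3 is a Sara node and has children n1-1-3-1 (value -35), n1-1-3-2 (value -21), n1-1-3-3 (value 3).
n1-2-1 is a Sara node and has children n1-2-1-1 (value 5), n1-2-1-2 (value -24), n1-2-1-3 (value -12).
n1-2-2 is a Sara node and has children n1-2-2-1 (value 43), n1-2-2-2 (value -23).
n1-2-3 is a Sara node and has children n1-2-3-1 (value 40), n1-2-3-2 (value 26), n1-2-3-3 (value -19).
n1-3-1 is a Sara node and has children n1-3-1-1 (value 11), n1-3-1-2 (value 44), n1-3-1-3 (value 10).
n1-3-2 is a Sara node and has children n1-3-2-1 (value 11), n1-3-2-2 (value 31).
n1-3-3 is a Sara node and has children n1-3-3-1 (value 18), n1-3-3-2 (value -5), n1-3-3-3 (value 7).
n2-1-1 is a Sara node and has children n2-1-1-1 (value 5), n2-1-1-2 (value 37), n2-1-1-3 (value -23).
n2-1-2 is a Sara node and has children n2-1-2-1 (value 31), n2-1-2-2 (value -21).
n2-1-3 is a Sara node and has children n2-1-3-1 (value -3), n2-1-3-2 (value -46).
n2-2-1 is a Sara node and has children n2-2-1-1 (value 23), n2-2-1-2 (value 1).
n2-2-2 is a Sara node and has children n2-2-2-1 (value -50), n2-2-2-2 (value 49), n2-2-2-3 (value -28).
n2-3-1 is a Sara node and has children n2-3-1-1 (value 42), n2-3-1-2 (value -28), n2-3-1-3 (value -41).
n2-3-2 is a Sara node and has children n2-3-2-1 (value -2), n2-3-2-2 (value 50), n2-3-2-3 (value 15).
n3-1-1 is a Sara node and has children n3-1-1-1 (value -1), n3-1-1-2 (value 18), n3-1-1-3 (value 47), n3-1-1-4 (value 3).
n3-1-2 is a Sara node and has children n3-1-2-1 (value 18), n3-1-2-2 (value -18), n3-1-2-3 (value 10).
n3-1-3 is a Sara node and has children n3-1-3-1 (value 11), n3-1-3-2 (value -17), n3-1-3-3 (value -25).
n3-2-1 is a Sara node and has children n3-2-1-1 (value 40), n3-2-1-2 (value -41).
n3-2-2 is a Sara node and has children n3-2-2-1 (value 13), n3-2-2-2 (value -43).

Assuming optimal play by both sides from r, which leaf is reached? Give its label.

n1-1-1 (Sara): max(3, 28) = 28
n1-1-2 (Sara): max(4, 18, -47) = 18
n1-1-3 (Sara): max(-35, -21, 3) = 3
n1-1 (Chen): min(28, 18, 3) = 3
n1-2-1 (Sara): max(5, -24, -12) = 5
n1-2-2 (Sara): max(43, -23) = 43
n1-2-3 (Sara): max(40, 26, -19) = 40
n1-2 (Chen): min(5, 43, 40) = 5
n1-3-1 (Sara): max(11, 44, 10) = 44
n1-3-2 (Sara): max(11, 31) = 31
n1-3-3 (Sara): max(18, -5, 7) = 18
n1-3 (Chen): min(44, 31, 18) = 18
n1 (Sara): max(3, 5, 18) = 18
n2-1-1 (Sara): max(5, 37, -23) = 37
n2-1-2 (Sara): max(31, -21) = 31
n2-1-3 (Sara): max(-3, -46) = -3
n2-1 (Chen): min(37, 31, -3) = -3
n2-2-1 (Sara): max(23, 1) = 23
n2-2-2 (Sara): max(-50, 49, -28) = 49
n2-2 (Chen): min(23, 49) = 23
n2-3-1 (Sara): max(42, -28, -41) = 42
n2-3-2 (Sara): max(-2, 50, 15) = 50
n2-3 (Chen): min(42, 50) = 42
n2 (Sara): max(-3, 23, 42) = 42
n3-1-1 (Sara): max(-1, 18, 47, 3) = 47
n3-1-2 (Sara): max(18, -18, 10) = 18
n3-1-3 (Sara): max(11, -17, -25) = 11
n3-1 (Chen): min(47, 18, 11) = 11
n3-2-1 (Sara): max(40, -41) = 40
n3-2-2 (Sara): max(13, -43) = 13
n3-2 (Chen): min(40, 13) = 13
n3 (Sara): max(11, 13) = 13
r (Chen): min(18, 42, 13) = 13
At r, Chen picks n3 (lowest: 13).
At n3, Sara picks n3-2 (highest: 13).
At n3-2, Chen picks n3-2-2 (lowest: 13).
At n3-2-2, Sara picks n3-2-2-1 (highest: 13).
Terminal value 13.

n3-2-2-1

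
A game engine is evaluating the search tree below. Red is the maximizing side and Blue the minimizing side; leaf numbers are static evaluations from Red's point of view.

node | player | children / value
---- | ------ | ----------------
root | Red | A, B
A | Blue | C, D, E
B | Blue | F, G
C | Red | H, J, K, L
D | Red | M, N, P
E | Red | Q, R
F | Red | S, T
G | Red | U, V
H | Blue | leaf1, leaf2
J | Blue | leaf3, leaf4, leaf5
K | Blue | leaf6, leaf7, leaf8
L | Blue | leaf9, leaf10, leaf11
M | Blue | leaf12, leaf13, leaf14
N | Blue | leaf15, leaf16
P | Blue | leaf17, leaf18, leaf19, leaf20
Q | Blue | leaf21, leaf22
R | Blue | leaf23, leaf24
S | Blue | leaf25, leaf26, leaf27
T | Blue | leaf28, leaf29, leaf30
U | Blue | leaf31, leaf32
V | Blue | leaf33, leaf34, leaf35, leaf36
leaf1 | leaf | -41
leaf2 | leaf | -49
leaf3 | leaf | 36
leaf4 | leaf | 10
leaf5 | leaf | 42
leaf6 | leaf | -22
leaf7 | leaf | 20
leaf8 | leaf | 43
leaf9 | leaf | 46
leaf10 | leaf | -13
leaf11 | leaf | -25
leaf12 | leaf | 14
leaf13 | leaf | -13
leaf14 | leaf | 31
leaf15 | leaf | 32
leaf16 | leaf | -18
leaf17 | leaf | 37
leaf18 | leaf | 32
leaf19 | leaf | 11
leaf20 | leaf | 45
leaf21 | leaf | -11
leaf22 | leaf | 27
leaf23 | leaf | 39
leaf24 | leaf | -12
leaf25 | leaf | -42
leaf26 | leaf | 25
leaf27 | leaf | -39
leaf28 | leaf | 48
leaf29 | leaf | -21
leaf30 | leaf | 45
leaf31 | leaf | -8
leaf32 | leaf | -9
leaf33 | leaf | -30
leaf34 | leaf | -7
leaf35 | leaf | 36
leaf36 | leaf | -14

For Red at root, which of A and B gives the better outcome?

H (Blue): min(-41, -49) = -49
J (Blue): min(36, 10, 42) = 10
K (Blue): min(-22, 20, 43) = -22
L (Blue): min(46, -13, -25) = -25
C (Red): max(-49, 10, -22, -25) = 10
M (Blue): min(14, -13, 31) = -13
N (Blue): min(32, -18) = -18
P (Blue): min(37, 32, 11, 45) = 11
D (Red): max(-13, -18, 11) = 11
Q (Blue): min(-11, 27) = -11
R (Blue): min(39, -12) = -12
E (Red): max(-11, -12) = -11
A (Blue): min(10, 11, -11) = -11
S (Blue): min(-42, 25, -39) = -42
T (Blue): min(48, -21, 45) = -21
F (Red): max(-42, -21) = -21
U (Blue): min(-8, -9) = -9
V (Blue): min(-30, -7, 36, -14) = -30
G (Red): max(-9, -30) = -9
B (Blue): min(-21, -9) = -21
Red prefers the higher value; A=-11, B=-21. A is better since -11 > -21.

A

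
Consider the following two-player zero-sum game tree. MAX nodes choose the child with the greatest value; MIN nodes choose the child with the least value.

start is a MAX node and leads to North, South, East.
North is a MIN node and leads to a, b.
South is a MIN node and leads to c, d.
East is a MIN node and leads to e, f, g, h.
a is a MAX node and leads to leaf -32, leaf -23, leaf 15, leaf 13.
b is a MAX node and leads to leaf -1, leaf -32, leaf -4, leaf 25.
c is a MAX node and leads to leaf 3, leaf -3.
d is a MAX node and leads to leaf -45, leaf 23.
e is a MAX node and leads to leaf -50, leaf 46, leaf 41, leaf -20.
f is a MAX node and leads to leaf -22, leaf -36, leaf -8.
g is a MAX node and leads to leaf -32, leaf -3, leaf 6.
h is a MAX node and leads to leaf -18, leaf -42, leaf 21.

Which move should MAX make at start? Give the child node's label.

a (MAX): max(-32, -23, 15, 13) = 15
b (MAX): max(-1, -32, -4, 25) = 25
North (MIN): min(15, 25) = 15
c (MAX): max(3, -3) = 3
d (MAX): max(-45, 23) = 23
South (MIN): min(3, 23) = 3
e (MAX): max(-50, 46, 41, -20) = 46
f (MAX): max(-22, -36, -8) = -8
g (MAX): max(-32, -3, 6) = 6
h (MAX): max(-18, -42, 21) = 21
East (MIN): min(46, -8, 6, 21) = -8
start (MAX): max(15, 3, -8) = 15
MAX at start wants the highest of {North=15, South=3, East=-8}, so chooses North.

North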